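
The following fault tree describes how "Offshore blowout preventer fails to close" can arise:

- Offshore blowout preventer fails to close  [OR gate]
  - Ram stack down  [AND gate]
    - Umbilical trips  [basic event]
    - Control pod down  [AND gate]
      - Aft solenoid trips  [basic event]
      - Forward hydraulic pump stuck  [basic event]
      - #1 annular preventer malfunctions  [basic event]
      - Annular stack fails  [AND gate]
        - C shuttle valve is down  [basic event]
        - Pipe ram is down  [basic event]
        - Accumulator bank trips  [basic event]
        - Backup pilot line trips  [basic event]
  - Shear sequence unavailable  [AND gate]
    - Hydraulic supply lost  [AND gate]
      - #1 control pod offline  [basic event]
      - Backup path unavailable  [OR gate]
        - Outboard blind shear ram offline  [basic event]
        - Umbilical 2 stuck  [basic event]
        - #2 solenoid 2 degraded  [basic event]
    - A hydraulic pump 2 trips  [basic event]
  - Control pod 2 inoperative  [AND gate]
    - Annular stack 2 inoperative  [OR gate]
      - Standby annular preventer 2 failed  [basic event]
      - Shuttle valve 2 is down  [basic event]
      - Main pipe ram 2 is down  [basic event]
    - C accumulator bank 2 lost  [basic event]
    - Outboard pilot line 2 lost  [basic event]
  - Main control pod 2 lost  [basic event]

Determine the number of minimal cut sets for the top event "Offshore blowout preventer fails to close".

8

Annular stack fails [AND]: one cut set from each child combined → 1 × 1 × 1 × 1 = 1 cut set(s).
Control pod down [AND]: one cut set from each child combined → 1 × 1 × 1 × 1 = 1 cut set(s).
Ram stack down [AND]: one cut set from each child combined → 1 × 1 = 1 cut set(s).
Backup path unavailable [OR]: union of children's cut sets → 3 cut set(s).
Hydraulic supply lost [AND]: one cut set from each child combined → 1 × 3 = 3 cut set(s).
Shear sequence unavailable [AND]: one cut set from each child combined → 3 × 1 = 3 cut set(s).
Annular stack 2 inoperative [OR]: union of children's cut sets → 3 cut set(s).
Control pod 2 inoperative [AND]: one cut set from each child combined → 3 × 1 × 1 = 3 cut set(s).
Offshore blowout preventer fails to close [OR]: union of children's cut sets → 8 cut set(s).
Minimal cut sets: {#1 annular preventer malfunctions, Accumulator bank trips, Aft solenoid trips, Backup pilot line trips, C shuttle valve is down, Forward hydraulic pump stuck, Pipe ram is down, Umbilical trips}; {#1 control pod offline, A hydraulic pump 2 trips, Outboard blind shear ram offline}; {#1 control pod offline, A hydraulic pump 2 trips, Umbilical 2 stuck}; {#1 control pod offline, #2 solenoid 2 degraded, A hydraulic pump 2 trips}; {C accumulator bank 2 lost, Outboard pilot line 2 lost, Standby annular preventer 2 failed}; {C accumulator bank 2 lost, Outboard pilot line 2 lost, Shuttle valve 2 is down}; {C accumulator bank 2 lost, Main pipe ram 2 is down, Outboard pilot line 2 lost}; {Main control pod 2 lost}.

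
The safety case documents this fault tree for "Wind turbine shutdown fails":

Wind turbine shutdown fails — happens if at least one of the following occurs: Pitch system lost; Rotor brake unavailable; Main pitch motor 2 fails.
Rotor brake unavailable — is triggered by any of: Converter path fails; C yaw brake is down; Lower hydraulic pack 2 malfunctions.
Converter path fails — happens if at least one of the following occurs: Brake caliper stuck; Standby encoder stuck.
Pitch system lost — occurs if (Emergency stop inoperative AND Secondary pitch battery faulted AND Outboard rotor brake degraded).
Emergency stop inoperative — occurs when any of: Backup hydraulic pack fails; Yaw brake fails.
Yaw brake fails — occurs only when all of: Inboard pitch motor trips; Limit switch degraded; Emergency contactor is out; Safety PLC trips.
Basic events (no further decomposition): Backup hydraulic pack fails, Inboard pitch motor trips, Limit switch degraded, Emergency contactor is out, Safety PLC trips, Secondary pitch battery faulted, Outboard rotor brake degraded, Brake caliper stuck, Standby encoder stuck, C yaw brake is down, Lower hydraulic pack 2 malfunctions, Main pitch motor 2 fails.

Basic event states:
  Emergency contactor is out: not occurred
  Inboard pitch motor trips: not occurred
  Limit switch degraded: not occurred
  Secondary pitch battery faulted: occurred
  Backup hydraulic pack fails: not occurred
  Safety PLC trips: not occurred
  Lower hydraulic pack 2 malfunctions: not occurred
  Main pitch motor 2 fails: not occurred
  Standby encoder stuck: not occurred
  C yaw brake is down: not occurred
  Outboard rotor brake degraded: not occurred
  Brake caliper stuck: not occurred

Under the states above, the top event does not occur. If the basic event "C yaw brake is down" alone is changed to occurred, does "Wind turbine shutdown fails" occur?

Counterfactual: set "C yaw brake is down" to occurred.
Yaw brake fails [AND]: Inboard pitch motor trips=not, Limit switch degraded=not, Emergency contactor is out=not, Safety PLC trips=not → not all inputs occur → does not occur.
Emergency stop inoperative [OR]: Backup hydraulic pack fails=not, Yaw brake fails=not → no input occurs → does not occur.
Pitch system lost [AND]: Emergency stop inoperative=not, Secondary pitch battery faulted=occurs, Outboard rotor brake degraded=not → not all inputs occur → does not occur.
Converter path fails [OR]: Brake caliper stuck=not, Standby encoder stuck=not → no input occurs → does not occur.
Rotor brake unavailable [OR]: Converter path fails=not, C yaw brake is down=occurs, Lower hydraulic pack 2 malfunctions=not → at least one input occurs → occurs.
Wind turbine shutdown fails [OR]: Pitch system lost=not, Rotor brake unavailable=occurs, Main pitch motor 2 fails=not → at least one input occurs → occurs.

Yes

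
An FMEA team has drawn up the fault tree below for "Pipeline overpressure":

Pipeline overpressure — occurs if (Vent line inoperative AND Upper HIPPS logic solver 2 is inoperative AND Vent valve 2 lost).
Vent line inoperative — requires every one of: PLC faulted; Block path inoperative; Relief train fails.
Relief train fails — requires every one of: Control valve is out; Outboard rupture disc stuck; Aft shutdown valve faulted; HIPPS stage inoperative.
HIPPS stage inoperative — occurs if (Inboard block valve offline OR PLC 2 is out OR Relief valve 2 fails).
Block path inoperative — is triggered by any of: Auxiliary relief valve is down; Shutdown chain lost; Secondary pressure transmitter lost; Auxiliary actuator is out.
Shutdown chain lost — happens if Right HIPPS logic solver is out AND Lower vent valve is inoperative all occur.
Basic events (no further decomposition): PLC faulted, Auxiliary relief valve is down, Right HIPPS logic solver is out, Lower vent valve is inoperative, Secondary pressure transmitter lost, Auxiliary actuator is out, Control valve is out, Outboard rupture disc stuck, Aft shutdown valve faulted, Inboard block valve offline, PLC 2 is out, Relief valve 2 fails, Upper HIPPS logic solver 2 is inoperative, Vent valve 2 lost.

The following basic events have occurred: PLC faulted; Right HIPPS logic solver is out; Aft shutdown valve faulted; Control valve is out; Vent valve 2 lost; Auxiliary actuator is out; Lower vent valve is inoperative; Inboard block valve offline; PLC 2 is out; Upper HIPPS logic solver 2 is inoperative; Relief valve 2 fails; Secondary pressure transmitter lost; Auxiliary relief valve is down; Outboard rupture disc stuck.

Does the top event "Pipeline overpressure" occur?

Yes

Shutdown chain lost [AND]: Right HIPPS logic solver is out=occurs, Lower vent valve is inoperative=occurs → all inputs occur → occurs.
Block path inoperative [OR]: Auxiliary relief valve is down=occurs, Shutdown chain lost=occurs, Secondary pressure transmitter lost=occurs, Auxiliary actuator is out=occurs → at least one input occurs → occurs.
HIPPS stage inoperative [OR]: Inboard block valve offline=occurs, PLC 2 is out=occurs, Relief valve 2 fails=occurs → at least one input occurs → occurs.
Relief train fails [AND]: Control valve is out=occurs, Outboard rupture disc stuck=occurs, Aft shutdown valve faulted=occurs, HIPPS stage inoperative=occurs → all inputs occur → occurs.
Vent line inoperative [AND]: PLC faulted=occurs, Block path inoperative=occurs, Relief train fails=occurs → all inputs occur → occurs.
Pipeline overpressure [AND]: Vent line inoperative=occurs, Upper HIPPS logic solver 2 is inoperative=occurs, Vent valve 2 lost=occurs → all inputs occur → occurs.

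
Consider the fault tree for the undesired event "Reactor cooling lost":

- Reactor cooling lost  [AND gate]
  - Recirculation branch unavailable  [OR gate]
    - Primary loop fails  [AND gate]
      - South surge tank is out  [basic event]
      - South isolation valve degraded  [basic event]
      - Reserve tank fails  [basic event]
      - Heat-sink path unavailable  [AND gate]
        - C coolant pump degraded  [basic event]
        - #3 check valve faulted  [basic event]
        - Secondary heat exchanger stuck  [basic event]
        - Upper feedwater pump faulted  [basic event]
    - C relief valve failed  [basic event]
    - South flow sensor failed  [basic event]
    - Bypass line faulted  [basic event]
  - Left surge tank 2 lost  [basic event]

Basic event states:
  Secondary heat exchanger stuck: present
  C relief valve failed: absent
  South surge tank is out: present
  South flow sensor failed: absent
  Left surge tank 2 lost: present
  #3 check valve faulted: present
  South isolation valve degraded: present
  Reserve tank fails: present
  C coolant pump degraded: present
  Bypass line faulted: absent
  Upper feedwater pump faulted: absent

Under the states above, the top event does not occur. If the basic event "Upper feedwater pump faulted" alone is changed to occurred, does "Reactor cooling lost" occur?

Yes

Counterfactual: set "Upper feedwater pump faulted" to occurred.
Heat-sink path unavailable [AND]: C coolant pump degraded=occurs, #3 check valve faulted=occurs, Secondary heat exchanger stuck=occurs, Upper feedwater pump faulted=occurs → all inputs occur → occurs.
Primary loop fails [AND]: South surge tank is out=occurs, South isolation valve degraded=occurs, Reserve tank fails=occurs, Heat-sink path unavailable=occurs → all inputs occur → occurs.
Recirculation branch unavailable [OR]: Primary loop fails=occurs, C relief valve failed=not, South flow sensor failed=not, Bypass line faulted=not → at least one input occurs → occurs.
Reactor cooling lost [AND]: Recirculation branch unavailable=occurs, Left surge tank 2 lost=occurs → all inputs occur → occurs.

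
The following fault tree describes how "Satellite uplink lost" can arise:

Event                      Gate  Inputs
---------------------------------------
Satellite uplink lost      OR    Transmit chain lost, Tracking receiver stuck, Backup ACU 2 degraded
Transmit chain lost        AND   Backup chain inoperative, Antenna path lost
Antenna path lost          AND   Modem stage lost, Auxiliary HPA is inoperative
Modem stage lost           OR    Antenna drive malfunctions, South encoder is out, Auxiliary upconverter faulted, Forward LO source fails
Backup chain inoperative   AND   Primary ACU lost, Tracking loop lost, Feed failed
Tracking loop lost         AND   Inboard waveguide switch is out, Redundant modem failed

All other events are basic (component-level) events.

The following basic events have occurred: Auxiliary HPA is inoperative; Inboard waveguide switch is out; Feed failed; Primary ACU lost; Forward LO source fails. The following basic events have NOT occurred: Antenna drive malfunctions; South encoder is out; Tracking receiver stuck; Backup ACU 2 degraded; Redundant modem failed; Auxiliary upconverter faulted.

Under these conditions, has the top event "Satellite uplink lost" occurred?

Tracking loop lost [AND]: Inboard waveguide switch is out=occurs, Redundant modem failed=not → not all inputs occur → does not occur.
Backup chain inoperative [AND]: Primary ACU lost=occurs, Tracking loop lost=not, Feed failed=occurs → not all inputs occur → does not occur.
Modem stage lost [OR]: Antenna drive malfunctions=not, South encoder is out=not, Auxiliary upconverter faulted=not, Forward LO source fails=occurs → at least one input occurs → occurs.
Antenna path lost [AND]: Modem stage lost=occurs, Auxiliary HPA is inoperative=occurs → all inputs occur → occurs.
Transmit chain lost [AND]: Backup chain inoperative=not, Antenna path lost=occurs → not all inputs occur → does not occur.
Satellite uplink lost [OR]: Transmit chain lost=not, Tracking receiver stuck=not, Backup ACU 2 degraded=not → no input occurs → does not occur.

No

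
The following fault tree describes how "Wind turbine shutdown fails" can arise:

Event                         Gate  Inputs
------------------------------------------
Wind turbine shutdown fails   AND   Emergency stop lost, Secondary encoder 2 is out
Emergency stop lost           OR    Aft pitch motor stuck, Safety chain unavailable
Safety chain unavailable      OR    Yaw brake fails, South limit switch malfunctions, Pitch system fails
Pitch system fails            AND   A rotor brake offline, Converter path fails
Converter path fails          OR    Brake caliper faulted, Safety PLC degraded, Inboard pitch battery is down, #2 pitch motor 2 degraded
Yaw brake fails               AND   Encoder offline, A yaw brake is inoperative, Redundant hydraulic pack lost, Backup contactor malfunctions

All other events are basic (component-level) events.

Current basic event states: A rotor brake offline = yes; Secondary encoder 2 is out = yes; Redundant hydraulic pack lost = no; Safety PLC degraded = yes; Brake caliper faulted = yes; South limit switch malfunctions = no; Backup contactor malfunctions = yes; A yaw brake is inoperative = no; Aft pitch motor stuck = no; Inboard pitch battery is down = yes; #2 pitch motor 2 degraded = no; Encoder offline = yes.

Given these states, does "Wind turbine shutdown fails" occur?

Yes

Yaw brake fails [AND]: Encoder offline=occurs, A yaw brake is inoperative=not, Redundant hydraulic pack lost=not, Backup contactor malfunctions=occurs → not all inputs occur → does not occur.
Converter path fails [OR]: Brake caliper faulted=occurs, Safety PLC degraded=occurs, Inboard pitch battery is down=occurs, #2 pitch motor 2 degraded=not → at least one input occurs → occurs.
Pitch system fails [AND]: A rotor brake offline=occurs, Converter path fails=occurs → all inputs occur → occurs.
Safety chain unavailable [OR]: Yaw brake fails=not, South limit switch malfunctions=not, Pitch system fails=occurs → at least one input occurs → occurs.
Emergency stop lost [OR]: Aft pitch motor stuck=not, Safety chain unavailable=occurs → at least one input occurs → occurs.
Wind turbine shutdown fails [AND]: Emergency stop lost=occurs, Secondary encoder 2 is out=occurs → all inputs occur → occurs.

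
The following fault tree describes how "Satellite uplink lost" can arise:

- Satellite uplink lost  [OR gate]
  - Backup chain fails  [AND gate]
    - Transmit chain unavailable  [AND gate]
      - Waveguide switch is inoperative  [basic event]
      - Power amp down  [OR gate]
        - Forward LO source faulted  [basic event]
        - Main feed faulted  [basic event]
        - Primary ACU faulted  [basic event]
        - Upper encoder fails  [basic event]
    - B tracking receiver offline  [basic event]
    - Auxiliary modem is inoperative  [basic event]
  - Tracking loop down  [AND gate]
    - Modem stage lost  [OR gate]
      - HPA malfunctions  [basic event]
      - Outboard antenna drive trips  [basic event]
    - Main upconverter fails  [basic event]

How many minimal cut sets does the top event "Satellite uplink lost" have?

6

Power amp down [OR]: union of children's cut sets → 4 cut set(s).
Transmit chain unavailable [AND]: one cut set from each child combined → 1 × 4 = 4 cut set(s).
Backup chain fails [AND]: one cut set from each child combined → 4 × 1 × 1 = 4 cut set(s).
Modem stage lost [OR]: union of children's cut sets → 2 cut set(s).
Tracking loop down [AND]: one cut set from each child combined → 2 × 1 = 2 cut set(s).
Satellite uplink lost [OR]: union of children's cut sets → 6 cut set(s).
Minimal cut sets: {Auxiliary modem is inoperative, B tracking receiver offline, Forward LO source faulted, Waveguide switch is inoperative}; {Auxiliary modem is inoperative, B tracking receiver offline, Main feed faulted, Waveguide switch is inoperative}; {Auxiliary modem is inoperative, B tracking receiver offline, Primary ACU faulted, Waveguide switch is inoperative}; {Auxiliary modem is inoperative, B tracking receiver offline, Upper encoder fails, Waveguide switch is inoperative}; {HPA malfunctions, Main upconverter fails}; {Main upconverter fails, Outboard antenna drive trips}.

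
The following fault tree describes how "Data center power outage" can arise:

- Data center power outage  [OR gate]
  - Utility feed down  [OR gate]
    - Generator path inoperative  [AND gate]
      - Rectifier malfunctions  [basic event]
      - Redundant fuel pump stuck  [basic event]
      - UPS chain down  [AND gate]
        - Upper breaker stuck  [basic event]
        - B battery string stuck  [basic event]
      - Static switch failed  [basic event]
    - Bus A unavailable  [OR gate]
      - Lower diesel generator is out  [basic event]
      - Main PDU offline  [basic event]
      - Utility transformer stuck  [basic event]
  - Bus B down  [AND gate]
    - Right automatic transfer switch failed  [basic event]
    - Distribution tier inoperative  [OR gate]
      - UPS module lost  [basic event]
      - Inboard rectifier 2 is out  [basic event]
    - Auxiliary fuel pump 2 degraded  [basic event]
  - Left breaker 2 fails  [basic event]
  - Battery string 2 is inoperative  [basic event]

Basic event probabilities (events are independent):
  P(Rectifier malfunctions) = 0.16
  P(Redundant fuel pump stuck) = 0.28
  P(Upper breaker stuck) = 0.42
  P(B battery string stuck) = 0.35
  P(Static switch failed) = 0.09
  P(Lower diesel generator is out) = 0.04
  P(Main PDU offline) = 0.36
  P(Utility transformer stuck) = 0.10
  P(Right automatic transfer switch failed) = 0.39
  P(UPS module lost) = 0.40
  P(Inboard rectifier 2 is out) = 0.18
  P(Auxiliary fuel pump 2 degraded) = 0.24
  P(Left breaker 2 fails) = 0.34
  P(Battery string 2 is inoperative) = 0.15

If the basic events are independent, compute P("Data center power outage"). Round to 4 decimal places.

0.7047

P(UPS chain down) [AND] = 0.42 × 0.35 = 0.147000
P(Generator path inoperative) [AND] = 0.16 × 0.28 × 0.147000 × 0.09 = 0.000593
P(Bus A unavailable) [OR] = 1 − (1−0.04) × (1−0.36) × (1−0.10) = 0.447040
P(Utility feed down) [OR] = 1 − (1−0.000593) × (1−0.447040) = 0.447368
P(Distribution tier inoperative) [OR] = 1 − (1−0.40) × (1−0.18) = 0.508000
P(Bus B down) [AND] = 0.39 × 0.508000 × 0.24 = 0.047549
P(Data center power outage) [OR] = 1 − (1−0.447368) × (1−0.047549) × (1−0.34) × (1−0.15) = 0.704715
Rounded to 4 decimal places: P(Data center power outage) ≈ 0.7047.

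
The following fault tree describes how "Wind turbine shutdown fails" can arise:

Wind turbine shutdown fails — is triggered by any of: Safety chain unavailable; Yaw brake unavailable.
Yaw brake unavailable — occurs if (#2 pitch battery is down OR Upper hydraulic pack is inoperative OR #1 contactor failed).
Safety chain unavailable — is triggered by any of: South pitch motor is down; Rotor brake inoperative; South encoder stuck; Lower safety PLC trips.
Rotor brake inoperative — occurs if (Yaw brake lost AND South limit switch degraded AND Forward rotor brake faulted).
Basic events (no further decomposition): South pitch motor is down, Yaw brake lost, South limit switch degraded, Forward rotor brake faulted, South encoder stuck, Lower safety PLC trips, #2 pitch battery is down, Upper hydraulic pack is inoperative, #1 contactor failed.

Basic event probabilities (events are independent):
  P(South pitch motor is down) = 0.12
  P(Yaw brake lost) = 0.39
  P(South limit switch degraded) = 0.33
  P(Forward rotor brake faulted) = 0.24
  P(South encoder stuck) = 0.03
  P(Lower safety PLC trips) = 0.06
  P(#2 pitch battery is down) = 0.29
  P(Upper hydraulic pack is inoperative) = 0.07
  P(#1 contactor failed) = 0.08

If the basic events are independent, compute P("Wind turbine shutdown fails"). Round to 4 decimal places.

P(Rotor brake inoperative) [AND] = 0.39 × 0.33 × 0.24 = 0.030888
P(Safety chain unavailable) [OR] = 1 − (1−0.12) × (1−0.030888) × (1−0.03) × (1−0.06) = 0.222400
P(Yaw brake unavailable) [OR] = 1 − (1−0.29) × (1−0.07) × (1−0.08) = 0.392524
P(Wind turbine shutdown fails) [OR] = 1 − (1−0.222400) × (1−0.392524) = 0.527627
Rounded to 4 decimal places: P(Wind turbine shutdown fails) ≈ 0.5276.

0.5276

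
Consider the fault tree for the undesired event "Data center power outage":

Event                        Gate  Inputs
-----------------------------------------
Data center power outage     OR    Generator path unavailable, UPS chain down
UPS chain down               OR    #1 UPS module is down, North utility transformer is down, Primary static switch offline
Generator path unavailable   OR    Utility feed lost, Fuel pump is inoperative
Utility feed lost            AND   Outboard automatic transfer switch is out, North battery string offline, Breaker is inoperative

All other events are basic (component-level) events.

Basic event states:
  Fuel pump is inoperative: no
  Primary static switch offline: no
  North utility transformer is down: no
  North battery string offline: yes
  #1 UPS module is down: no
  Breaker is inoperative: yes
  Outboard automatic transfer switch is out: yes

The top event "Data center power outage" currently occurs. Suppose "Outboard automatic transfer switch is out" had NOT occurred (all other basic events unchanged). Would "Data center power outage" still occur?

No

Counterfactual: set "Outboard automatic transfer switch is out" to not occurred.
Utility feed lost [AND]: Outboard automatic transfer switch is out=not, North battery string offline=occurs, Breaker is inoperative=occurs → not all inputs occur → does not occur.
Generator path unavailable [OR]: Utility feed lost=not, Fuel pump is inoperative=not → no input occurs → does not occur.
UPS chain down [OR]: #1 UPS module is down=not, North utility transformer is down=not, Primary static switch offline=not → no input occurs → does not occur.
Data center power outage [OR]: Generator path unavailable=not, UPS chain down=not → no input occurs → does not occur.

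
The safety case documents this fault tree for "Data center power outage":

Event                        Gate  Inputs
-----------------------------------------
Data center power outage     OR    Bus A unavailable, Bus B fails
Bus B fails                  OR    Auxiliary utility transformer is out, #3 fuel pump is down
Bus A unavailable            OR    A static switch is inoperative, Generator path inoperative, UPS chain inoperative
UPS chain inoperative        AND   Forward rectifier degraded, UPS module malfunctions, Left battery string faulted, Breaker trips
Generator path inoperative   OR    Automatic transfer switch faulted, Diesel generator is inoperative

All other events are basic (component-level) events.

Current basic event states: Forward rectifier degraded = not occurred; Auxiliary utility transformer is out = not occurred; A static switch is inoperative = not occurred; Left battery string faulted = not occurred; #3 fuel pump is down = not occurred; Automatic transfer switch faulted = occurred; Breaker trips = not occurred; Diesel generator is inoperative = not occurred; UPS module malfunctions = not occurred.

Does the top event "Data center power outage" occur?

Generator path inoperative [OR]: Automatic transfer switch faulted=occurs, Diesel generator is inoperative=not → at least one input occurs → occurs.
UPS chain inoperative [AND]: Forward rectifier degraded=not, UPS module malfunctions=not, Left battery string faulted=not, Breaker trips=not → not all inputs occur → does not occur.
Bus A unavailable [OR]: A static switch is inoperative=not, Generator path inoperative=occurs, UPS chain inoperative=not → at least one input occurs → occurs.
Bus B fails [OR]: Auxiliary utility transformer is out=not, #3 fuel pump is down=not → no input occurs → does not occur.
Data center power outage [OR]: Bus A unavailable=occurs, Bus B fails=not → at least one input occurs → occurs.

Yes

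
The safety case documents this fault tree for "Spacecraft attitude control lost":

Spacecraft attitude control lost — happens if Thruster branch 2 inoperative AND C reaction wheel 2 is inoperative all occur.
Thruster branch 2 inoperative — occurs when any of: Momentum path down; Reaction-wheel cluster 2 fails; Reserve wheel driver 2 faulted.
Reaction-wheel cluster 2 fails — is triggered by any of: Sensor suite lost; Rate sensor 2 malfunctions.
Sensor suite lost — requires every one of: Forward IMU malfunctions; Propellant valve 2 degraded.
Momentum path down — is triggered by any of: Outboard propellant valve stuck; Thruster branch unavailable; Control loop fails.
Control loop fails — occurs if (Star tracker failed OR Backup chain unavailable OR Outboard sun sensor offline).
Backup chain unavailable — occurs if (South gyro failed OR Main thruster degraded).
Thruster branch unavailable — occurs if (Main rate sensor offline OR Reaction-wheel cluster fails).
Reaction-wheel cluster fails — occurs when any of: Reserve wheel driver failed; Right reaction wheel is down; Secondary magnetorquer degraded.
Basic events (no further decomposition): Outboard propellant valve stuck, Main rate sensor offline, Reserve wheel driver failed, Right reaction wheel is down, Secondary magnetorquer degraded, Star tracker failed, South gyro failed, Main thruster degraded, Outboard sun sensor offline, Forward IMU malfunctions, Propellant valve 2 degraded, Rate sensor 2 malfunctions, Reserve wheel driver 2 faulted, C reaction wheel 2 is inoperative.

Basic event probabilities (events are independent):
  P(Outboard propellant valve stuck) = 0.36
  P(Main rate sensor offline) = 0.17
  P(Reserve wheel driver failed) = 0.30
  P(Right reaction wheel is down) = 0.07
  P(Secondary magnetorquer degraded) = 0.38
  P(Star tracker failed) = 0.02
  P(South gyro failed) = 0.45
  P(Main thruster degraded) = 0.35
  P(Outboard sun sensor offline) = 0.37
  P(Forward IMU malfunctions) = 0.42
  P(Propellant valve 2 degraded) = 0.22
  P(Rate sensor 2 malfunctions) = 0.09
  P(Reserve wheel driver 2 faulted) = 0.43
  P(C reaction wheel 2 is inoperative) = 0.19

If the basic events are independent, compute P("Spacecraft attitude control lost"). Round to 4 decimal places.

0.1858

P(Reaction-wheel cluster fails) [OR] = 1 − (1−0.30) × (1−0.07) × (1−0.38) = 0.596380
P(Thruster branch unavailable) [OR] = 1 − (1−0.17) × (1−0.596380) = 0.664995
P(Backup chain unavailable) [OR] = 1 − (1−0.45) × (1−0.35) = 0.642500
P(Control loop fails) [OR] = 1 − (1−0.02) × (1−0.642500) × (1−0.37) = 0.779280
P(Momentum path down) [OR] = 1 − (1−0.36) × (1−0.664995) × (1−0.779280) = 0.952677
P(Sensor suite lost) [AND] = 0.42 × 0.22 = 0.092400
P(Reaction-wheel cluster 2 fails) [OR] = 1 − (1−0.092400) × (1−0.09) = 0.174084
P(Thruster branch 2 inoperative) [OR] = 1 − (1−0.952677) × (1−0.174084) × (1−0.43) = 0.977722
P(Spacecraft attitude control lost) [AND] = 0.977722 × 0.19 = 0.185767
Rounded to 4 decimal places: P(Spacecraft attitude control lost) ≈ 0.1858.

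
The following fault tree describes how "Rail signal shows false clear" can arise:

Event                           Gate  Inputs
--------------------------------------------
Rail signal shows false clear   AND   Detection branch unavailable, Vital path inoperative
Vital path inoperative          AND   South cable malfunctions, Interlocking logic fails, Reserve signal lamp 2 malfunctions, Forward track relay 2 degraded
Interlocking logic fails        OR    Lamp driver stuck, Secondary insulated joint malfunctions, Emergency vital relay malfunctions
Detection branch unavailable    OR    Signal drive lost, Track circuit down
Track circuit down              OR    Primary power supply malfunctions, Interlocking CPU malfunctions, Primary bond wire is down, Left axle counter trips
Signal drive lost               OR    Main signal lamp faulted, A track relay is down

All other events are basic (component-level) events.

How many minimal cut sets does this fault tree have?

18

Signal drive lost [OR]: union of children's cut sets → 2 cut set(s).
Track circuit down [OR]: union of children's cut sets → 4 cut set(s).
Detection branch unavailable [OR]: union of children's cut sets → 6 cut set(s).
Interlocking logic fails [OR]: union of children's cut sets → 3 cut set(s).
Vital path inoperative [AND]: one cut set from each child combined → 1 × 3 × 1 × 1 = 3 cut set(s).
Rail signal shows false clear [AND]: one cut set from each child combined → 6 × 3 = 18 cut set(s).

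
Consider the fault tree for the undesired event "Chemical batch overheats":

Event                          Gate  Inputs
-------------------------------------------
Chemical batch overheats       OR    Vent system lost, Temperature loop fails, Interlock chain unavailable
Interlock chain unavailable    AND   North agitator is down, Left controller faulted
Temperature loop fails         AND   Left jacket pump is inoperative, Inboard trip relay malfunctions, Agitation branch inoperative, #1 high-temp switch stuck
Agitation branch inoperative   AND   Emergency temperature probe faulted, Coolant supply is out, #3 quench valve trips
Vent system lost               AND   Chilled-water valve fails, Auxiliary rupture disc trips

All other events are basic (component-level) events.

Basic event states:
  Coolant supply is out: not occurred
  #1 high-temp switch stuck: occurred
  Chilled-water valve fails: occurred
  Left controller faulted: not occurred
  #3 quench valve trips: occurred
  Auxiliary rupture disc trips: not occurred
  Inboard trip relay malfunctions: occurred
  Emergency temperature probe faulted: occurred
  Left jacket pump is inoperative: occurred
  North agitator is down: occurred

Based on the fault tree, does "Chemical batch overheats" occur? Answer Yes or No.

Vent system lost [AND]: Chilled-water valve fails=occurs, Auxiliary rupture disc trips=not → not all inputs occur → does not occur.
Agitation branch inoperative [AND]: Emergency temperature probe faulted=occurs, Coolant supply is out=not, #3 quench valve trips=occurs → not all inputs occur → does not occur.
Temperature loop fails [AND]: Left jacket pump is inoperative=occurs, Inboard trip relay malfunctions=occurs, Agitation branch inoperative=not, #1 high-temp switch stuck=occurs → not all inputs occur → does not occur.
Interlock chain unavailable [AND]: North agitator is down=occurs, Left controller faulted=not → not all inputs occur → does not occur.
Chemical batch overheats [OR]: Vent system lost=not, Temperature loop fails=not, Interlock chain unavailable=not → no input occurs → does not occur.

No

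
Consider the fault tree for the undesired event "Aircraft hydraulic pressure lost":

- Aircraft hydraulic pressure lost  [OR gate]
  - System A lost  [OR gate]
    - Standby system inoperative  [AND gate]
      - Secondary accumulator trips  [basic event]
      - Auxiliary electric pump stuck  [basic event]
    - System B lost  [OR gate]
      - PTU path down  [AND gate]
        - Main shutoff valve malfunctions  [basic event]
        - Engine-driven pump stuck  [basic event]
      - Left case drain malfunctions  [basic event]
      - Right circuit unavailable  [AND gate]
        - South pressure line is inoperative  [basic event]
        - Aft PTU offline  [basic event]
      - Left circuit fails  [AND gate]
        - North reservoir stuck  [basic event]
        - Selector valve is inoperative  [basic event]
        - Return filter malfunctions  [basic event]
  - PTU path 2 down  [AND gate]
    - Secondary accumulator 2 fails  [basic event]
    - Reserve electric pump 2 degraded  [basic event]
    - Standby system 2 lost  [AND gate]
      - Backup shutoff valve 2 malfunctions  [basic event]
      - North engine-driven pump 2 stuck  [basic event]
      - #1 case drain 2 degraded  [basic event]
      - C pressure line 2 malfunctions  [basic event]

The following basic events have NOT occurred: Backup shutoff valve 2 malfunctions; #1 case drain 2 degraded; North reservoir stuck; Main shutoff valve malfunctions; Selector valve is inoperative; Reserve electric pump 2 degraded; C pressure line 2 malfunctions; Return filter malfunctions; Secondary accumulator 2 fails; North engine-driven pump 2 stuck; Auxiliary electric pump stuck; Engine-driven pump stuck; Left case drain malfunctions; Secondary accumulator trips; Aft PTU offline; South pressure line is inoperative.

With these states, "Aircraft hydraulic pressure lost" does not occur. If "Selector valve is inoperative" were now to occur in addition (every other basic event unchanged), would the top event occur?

No

Counterfactual: set "Selector valve is inoperative" to occurred.
Standby system inoperative [AND]: Secondary accumulator trips=not, Auxiliary electric pump stuck=not → not all inputs occur → does not occur.
PTU path down [AND]: Main shutoff valve malfunctions=not, Engine-driven pump stuck=not → not all inputs occur → does not occur.
Right circuit unavailable [AND]: South pressure line is inoperative=not, Aft PTU offline=not → not all inputs occur → does not occur.
Left circuit fails [AND]: North reservoir stuck=not, Selector valve is inoperative=occurs, Return filter malfunctions=not → not all inputs occur → does not occur.
System B lost [OR]: PTU path down=not, Left case drain malfunctions=not, Right circuit unavailable=not, Left circuit fails=not → no input occurs → does not occur.
System A lost [OR]: Standby system inoperative=not, System B lost=not → no input occurs → does not occur.
Standby system 2 lost [AND]: Backup shutoff valve 2 malfunctions=not, North engine-driven pump 2 stuck=not, #1 case drain 2 degraded=not, C pressure line 2 malfunctions=not → not all inputs occur → does not occur.
PTU path 2 down [AND]: Secondary accumulator 2 fails=not, Reserve electric pump 2 degraded=not, Standby system 2 lost=not → not all inputs occur → does not occur.
Aircraft hydraulic pressure lost [OR]: System A lost=not, PTU path 2 down=not → no input occurs → does not occur.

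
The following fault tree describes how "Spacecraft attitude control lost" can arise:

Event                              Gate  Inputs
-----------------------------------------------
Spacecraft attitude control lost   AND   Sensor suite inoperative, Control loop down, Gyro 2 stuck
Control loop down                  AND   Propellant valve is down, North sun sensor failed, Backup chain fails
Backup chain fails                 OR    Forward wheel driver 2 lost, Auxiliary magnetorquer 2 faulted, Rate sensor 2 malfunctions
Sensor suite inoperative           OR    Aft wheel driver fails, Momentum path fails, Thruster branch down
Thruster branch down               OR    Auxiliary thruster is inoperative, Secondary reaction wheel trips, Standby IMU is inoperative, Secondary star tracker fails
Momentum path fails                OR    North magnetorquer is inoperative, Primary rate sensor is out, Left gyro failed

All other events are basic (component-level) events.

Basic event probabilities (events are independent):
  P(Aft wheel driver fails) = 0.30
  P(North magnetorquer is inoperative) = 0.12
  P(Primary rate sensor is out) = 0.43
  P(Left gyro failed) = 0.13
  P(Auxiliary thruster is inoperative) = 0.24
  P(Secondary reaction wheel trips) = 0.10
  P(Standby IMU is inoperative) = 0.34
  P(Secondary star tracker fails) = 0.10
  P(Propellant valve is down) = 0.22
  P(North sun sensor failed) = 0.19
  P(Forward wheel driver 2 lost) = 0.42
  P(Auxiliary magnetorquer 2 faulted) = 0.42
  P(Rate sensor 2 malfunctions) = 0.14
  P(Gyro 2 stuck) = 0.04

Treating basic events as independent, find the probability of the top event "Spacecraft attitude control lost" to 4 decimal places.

P(Momentum path fails) [OR] = 1 − (1−0.12) × (1−0.43) × (1−0.13) = 0.563608
P(Thruster branch down) [OR] = 1 − (1−0.24) × (1−0.10) × (1−0.34) × (1−0.10) = 0.593704
P(Sensor suite inoperative) [OR] = 1 − (1−0.30) × (1−0.563608) × (1−0.593704) = 0.875887
P(Backup chain fails) [OR] = 1 − (1−0.42) × (1−0.42) × (1−0.14) = 0.710696
P(Control loop down) [AND] = 0.22 × 0.19 × 0.710696 = 0.029707
P(Spacecraft attitude control lost) [AND] = 0.875887 × 0.029707 × 0.04 = 0.001041
Rounded to 4 decimal places: P(Spacecraft attitude control lost) ≈ 0.0010.

0.0010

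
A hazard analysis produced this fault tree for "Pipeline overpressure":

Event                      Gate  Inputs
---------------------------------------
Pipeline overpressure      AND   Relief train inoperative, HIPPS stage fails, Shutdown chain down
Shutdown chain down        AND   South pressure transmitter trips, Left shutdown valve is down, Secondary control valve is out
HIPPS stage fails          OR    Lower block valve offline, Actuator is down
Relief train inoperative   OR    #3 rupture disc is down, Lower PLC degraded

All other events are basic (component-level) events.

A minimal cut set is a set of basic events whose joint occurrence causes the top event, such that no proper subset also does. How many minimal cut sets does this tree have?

4

Relief train inoperative [OR]: union of children's cut sets → 2 cut set(s).
HIPPS stage fails [OR]: union of children's cut sets → 2 cut set(s).
Shutdown chain down [AND]: one cut set from each child combined → 1 × 1 × 1 = 1 cut set(s).
Pipeline overpressure [AND]: one cut set from each child combined → 2 × 2 × 1 = 4 cut set(s).
Minimal cut sets: {#3 rupture disc is down, Left shutdown valve is down, Lower block valve offline, Secondary control valve is out, South pressure transmitter trips}; {#3 rupture disc is down, Actuator is down, Left shutdown valve is down, Secondary control valve is out, South pressure transmitter trips}; {Left shutdown valve is down, Lower PLC degraded, Lower block valve offline, Secondary control valve is out, South pressure transmitter trips}; {Actuator is down, Left shutdown valve is down, Lower PLC degraded, Secondary control valve is out, South pressure transmitter trips}.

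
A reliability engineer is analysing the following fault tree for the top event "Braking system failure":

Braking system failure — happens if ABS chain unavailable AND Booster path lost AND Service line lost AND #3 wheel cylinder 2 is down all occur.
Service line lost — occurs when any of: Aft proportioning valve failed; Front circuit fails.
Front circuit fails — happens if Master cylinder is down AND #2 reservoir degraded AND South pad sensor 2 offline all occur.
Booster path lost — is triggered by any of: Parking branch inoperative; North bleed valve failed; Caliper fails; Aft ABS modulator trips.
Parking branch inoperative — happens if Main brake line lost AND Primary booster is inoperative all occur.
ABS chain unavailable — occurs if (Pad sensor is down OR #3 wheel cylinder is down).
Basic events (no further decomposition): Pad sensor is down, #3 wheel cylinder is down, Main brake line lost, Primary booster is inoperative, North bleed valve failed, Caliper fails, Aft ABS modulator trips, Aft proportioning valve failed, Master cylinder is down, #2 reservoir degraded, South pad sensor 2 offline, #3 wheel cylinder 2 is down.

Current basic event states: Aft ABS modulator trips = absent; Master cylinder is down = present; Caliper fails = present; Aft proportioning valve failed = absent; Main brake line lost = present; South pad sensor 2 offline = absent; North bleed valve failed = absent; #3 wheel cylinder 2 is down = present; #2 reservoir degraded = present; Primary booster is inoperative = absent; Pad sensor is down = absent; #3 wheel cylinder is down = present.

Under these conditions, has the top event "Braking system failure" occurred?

No

ABS chain unavailable [OR]: Pad sensor is down=not, #3 wheel cylinder is down=occurs → at least one input occurs → occurs.
Parking branch inoperative [AND]: Main brake line lost=occurs, Primary booster is inoperative=not → not all inputs occur → does not occur.
Booster path lost [OR]: Parking branch inoperative=not, North bleed valve failed=not, Caliper fails=occurs, Aft ABS modulator trips=not → at least one input occurs → occurs.
Front circuit fails [AND]: Master cylinder is down=occurs, #2 reservoir degraded=occurs, South pad sensor 2 offline=not → not all inputs occur → does not occur.
Service line lost [OR]: Aft proportioning valve failed=not, Front circuit fails=not → no input occurs → does not occur.
Braking system failure [AND]: ABS chain unavailable=occurs, Booster path lost=occurs, Service line lost=not, #3 wheel cylinder 2 is down=occurs → not all inputs occur → does not occur.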